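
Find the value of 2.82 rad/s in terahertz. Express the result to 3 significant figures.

1 rad/s = 1.59155 × 10^-13 THz.
Thus 2.82 × 1.59155 × 10^-13 ≈ 4.49 × 10^-13 THz.

4.49 × 10^-13 terahertz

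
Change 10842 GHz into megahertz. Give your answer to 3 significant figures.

1.08e+7 MHz

1 GHz = 1000.00 megahertz.
Then 10842 × 1000.00 ≈ 1.08e+7 MHz.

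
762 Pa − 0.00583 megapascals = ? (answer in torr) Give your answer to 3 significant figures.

-38.0 torr

762 Pa = 5.71547 torr and 0.00583 MPa = 43.7286 torr.
5.71547 − 43.7286 ≈ -38.0 torr.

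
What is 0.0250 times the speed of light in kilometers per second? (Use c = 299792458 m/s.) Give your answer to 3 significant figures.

7490 kilometers per second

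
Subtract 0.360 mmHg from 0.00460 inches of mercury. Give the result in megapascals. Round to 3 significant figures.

0.00460 inHg = 1.55774 × 10^-5 MPa and 0.360 mmHg = 4.79961 × 10^-5 MPa.
1.55774 × 10^-5 − 4.79961 × 10^-5 ≈ -3.24 × 10^-5 MPa.

-3.24 × 10^-5 MPa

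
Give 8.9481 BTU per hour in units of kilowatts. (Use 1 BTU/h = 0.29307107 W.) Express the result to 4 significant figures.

0.002622 kilowatts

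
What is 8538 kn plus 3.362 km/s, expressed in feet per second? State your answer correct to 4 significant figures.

25440 feet per second

8538 kn = 14410.5 ft/s and 3.362 km/s = 11030.2 ft/s.
14410.5 + 11030.2 ≈ 25440 ft/s.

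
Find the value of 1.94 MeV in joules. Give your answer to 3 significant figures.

3.11 × 10^-13 J

1 megaelectronvolt = 1.60218 × 10^-13 J.
Thus 1.94 × 1.60218 × 10^-13 ≈ 3.11 × 10^-13 J.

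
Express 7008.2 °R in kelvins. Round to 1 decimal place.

3893.4 kelvins

°R = K × 9/5.
Applying the formula gives 3893.4 K.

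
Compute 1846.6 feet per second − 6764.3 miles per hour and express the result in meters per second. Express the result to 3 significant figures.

-2460 m/s

1846.6 ft/s = 562.844 m/s and 6764.3 mph = 3023.91 m/s.
562.844 − 3023.91 ≈ -2460 m/s.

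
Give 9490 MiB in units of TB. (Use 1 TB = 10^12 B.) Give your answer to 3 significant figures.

0.00995 TB

1 MiB = 1.04858 × 10^-6 terabytes.
So 9490 × 1.04858 × 10^-6 ≈ 0.00995 TB.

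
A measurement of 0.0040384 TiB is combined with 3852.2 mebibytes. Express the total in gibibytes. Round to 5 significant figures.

0.0040384 TiB = 4.13532 GiB and 3852.2 MiB = 3.76191 GiB.
4.13532 + 3.76191 ≈ 7.8972 GiB.

7.8972 GiB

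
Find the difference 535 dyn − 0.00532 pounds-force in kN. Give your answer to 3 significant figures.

-1.83 × 10^-5 kN

535 dyn = 5.35000 × 10^-6 kN and 0.00532 lbf = 2.36645 × 10^-5 kN.
5.35000 × 10^-6 − 2.36645 × 10^-5 ≈ -1.83 × 10^-5 kN.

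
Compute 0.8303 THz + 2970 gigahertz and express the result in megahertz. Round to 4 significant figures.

3.800e+6 megahertz

0.8303 THz = 830300 MHz and 2970 GHz = 2.97000e+6 MHz.
830300 + 2.97000e+6 ≈ 3.800e+6 MHz.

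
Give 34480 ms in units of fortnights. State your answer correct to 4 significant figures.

2.851 × 10^-5 fortnight

1 ms = 8.26720 × 10^-10 fortnight.
34480 × 8.26720 × 10^-10 ≈ 2.851 × 10^-5 fortnight.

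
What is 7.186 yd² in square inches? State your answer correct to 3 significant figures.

9310 in²

1 yd² = 1296.00 in².
Thus 7.186 × 1296.00 ≈ 9310 in².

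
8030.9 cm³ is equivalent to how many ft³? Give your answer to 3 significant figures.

0.284 cubic feet

1 cm³ = 3.53147e-5 ft³.
So 8030.9 × 3.53147e-5 ≈ 0.284 ft³.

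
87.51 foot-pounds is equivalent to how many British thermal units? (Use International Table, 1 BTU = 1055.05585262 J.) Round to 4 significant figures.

0.1125 British thermal units

1 ft·lbf = 0.00128507 BTU.
Then 87.51 × 0.00128507 ≈ 0.1125 BTU.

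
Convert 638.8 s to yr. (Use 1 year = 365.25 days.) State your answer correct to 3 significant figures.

2.02 × 10^-5 yr

1 s = 3.16881 × 10^-8 years.
Then 638.8 × 3.16881 × 10^-8 ≈ 2.02 × 10^-5 yr.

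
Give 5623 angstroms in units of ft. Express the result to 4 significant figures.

1.845 × 10^-6 feet

1 angstrom = 3.28084 × 10^-10 ft.
5623 × 3.28084 × 10^-10 ≈ 1.845 × 10^-6 ft.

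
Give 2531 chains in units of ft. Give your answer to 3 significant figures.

167000 ft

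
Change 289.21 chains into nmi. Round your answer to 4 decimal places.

1 chain = 0.0108622 nmi.
289.21 × 0.0108622 ≈ 3.1415 nmi.

3.1415 nmi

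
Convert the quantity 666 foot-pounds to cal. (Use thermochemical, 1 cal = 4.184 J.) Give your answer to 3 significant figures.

216 calories

1 ft·lbf = 0.324048 calories.
Thus 666 × 0.324048 ≈ 216 cal.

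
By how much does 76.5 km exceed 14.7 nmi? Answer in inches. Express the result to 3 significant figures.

76.5 km = 3.01181 × 10^6 in and 14.7 nmi = 1.07183 × 10^6 in.
3.01181 × 10^6 − 1.07183 × 10^6 ≈ 1.94 × 10^6 in.

1.94 × 10^6 in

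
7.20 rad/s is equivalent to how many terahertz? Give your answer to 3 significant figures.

1 radian per second = 1.59155e-13 terahertz.
Then 7.20 × 1.59155e-13 ≈ 1.15e-12 THz.

1.15e-12 THz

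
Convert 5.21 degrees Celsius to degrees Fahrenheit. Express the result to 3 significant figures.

°F = °C × 9/5 + 32.
Applying the formula gives 41.4 °F.

41.4 °F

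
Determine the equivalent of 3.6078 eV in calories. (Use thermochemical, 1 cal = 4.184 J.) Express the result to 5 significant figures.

1.3815e-19 cal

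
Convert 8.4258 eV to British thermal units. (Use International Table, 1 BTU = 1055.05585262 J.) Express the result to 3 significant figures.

1.28 × 10^-21 BTU

1 electronvolt = 1.51857 × 10^-22 British thermal units.
Then 8.4258 × 1.51857 × 10^-22 ≈ 1.28 × 10^-21 BTU.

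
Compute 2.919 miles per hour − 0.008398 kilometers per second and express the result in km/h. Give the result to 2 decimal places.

-25.54 kilometers per hour

2.919 mph = 4.69768 km/h and 0.008398 km/s = 30.2328 km/h.
4.69768 − 30.2328 ≈ -25.54 km/h.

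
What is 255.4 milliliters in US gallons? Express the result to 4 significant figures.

0.06747 US gal

1 mL = 0.000264172 US gallons.
So 255.4 × 0.000264172 ≈ 0.06747 US gal.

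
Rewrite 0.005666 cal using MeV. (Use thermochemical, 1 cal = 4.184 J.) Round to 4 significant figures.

1.480e+11 MeV

1 calorie = 2.61145e+13 megaelectronvolts.
So 0.005666 × 2.61145e+13 ≈ 1.480e+11 MeV.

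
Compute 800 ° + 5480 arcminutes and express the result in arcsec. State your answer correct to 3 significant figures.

800 ° = 2.88000 × 10^6 arcsec and 5480 arcmin = 328800 arcsec.
2.88000 × 10^6 + 328800 ≈ 3.21 × 10^6 arcsec.

3.21 × 10^6 arcseconds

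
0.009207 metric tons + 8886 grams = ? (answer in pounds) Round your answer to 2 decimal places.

39.89 lb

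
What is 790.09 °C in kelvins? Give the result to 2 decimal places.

1063.24 K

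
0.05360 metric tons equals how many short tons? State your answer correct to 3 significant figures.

0.0591 short ton

1 t = 1.10231 short ton.
So 0.05360 × 1.10231 ≈ 0.0591 short ton.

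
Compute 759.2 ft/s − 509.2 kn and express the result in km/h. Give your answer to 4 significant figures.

759.2 ft/s = 833.055 km/h and 509.2 kn = 943.038 km/h.
833.055 − 943.038 ≈ -110.0 km/h.

-110.0 kilometers per hour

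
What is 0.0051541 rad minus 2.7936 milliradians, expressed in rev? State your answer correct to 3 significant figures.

0.000376 rev

0.0051541 rad = 0.000820300 rev and 2.7936 mrad = 0.000444615 rev.
0.000820300 − 0.000444615 ≈ 0.000376 rev.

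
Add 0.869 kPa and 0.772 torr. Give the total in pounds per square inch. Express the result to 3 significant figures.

0.141 pounds per square inch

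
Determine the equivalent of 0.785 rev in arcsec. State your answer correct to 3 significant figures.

1 revolution = 1.29600e+6 arcsec.
Thus 0.785 × 1.29600e+6 ≈ 1.02e+6 arcsec.

1.02e+6 arcsec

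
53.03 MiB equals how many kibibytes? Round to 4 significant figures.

54300 KiB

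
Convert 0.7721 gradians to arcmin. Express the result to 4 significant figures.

1 gradian = 54.0000 arcmin.
Thus 0.7721 × 54.0000 ≈ 41.69 arcmin.

41.69 arcminutes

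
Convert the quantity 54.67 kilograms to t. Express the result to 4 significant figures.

1 kilogram = 0.00100000 metric tons.
So 54.67 × 0.00100000 ≈ 0.05467 t.

0.05467 metric tons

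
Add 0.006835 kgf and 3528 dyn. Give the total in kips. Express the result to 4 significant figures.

2.300 × 10^-5 kip

0.006835 kgf = 1.50686 × 10^-5 kip and 3528 dyn = 7.93126 × 10^-6 kip.
1.50686 × 10^-5 + 7.93126 × 10^-6 ≈ 2.300 × 10^-5 kip.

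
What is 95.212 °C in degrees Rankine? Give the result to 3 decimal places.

663.052 °R

°R = (°C + 273.15) × 9/5.
Applying the formula gives 663.052 °R.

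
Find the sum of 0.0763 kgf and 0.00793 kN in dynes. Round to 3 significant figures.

868000 dyn

0.0763 kgf = 74824.7 dyn and 0.00793 kN = 793000 dyn.
74824.7 + 793000 ≈ 868000 dyn.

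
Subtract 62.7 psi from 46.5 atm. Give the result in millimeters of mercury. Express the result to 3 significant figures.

32100 mmHg

46.5 atm = 35340.0 mmHg and 62.7 psi = 3242.53 mmHg.
35340.0 − 3242.53 ≈ 32100 mmHg.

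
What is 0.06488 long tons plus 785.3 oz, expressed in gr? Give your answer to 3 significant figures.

1.36e+6 grains

0.06488 long ton = 1.01732e+6 gr and 785.3 oz = 343569 gr.
1.01732e+6 + 343569 ≈ 1.36e+6 gr.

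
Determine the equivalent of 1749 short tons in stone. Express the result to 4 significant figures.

1 short ton = 142.857 st.
1749 × 142.857 ≈ 249900 st.

249900 st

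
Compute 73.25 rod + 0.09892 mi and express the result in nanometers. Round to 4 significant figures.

73.25 rod = 3.68389e+11 nm and 0.09892 mi = 1.59196e+11 nm.
3.68389e+11 + 1.59196e+11 ≈ 5.276e+11 nm.

5.276e+11 nanometers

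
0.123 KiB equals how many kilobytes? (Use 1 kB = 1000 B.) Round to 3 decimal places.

1 kibibyte = 1.02400 kilobytes.
Thus 0.123 × 1.02400 ≈ 0.126 kB.

0.126 kilobytes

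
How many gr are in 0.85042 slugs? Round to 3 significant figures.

1 slug = 225218 grains.
0.85042 × 225218 ≈ 192000 gr.

192000 gr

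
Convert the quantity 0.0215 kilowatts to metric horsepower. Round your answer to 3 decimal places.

0.029 PS

1 kilowatt = 1.35962 metric horsepower.
Thus 0.0215 × 1.35962 ≈ 0.029 PS.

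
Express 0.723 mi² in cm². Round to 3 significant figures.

1.87 × 10^10 cm²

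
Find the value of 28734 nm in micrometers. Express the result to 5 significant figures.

1 nanometer = 0.00100000 μm.
Then 28734 × 0.00100000 ≈ 28.734 μm.

28.734 μm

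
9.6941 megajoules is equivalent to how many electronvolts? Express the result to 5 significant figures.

6.0506e+25 electronvolts

1 megajoule = 6.24151e+24 eV.
So 9.6941 × 6.24151e+24 ≈ 6.0506e+25 eV.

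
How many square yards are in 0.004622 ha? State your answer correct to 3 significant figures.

1 ha = 11959.9 square yards.
So 0.004622 × 11959.9 ≈ 55.3 yd².

55.3 yd²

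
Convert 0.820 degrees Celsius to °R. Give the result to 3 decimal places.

°R = (°C + 273.15) × 9/5.
Applying the formula gives 493.146 °R.

493.146 °R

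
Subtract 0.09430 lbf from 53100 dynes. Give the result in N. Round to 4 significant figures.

0.1115 N

53100 dyn = 0.531000 N and 0.09430 lbf = 0.419467 N.
0.531000 − 0.419467 ≈ 0.1115 N.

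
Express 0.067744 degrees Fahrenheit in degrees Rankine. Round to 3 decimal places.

°R = °F + 459.67.
Applying the formula gives 459.738 °R.

459.738 °R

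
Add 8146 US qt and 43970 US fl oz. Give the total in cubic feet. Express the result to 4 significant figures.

318.2 cubic feet

8146 US qt = 272.240 ft³ and 43970 US fl oz = 45.9214 ft³.
272.240 + 45.9214 ≈ 318.2 ft³.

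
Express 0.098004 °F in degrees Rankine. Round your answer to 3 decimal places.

459.768 degrees Rankine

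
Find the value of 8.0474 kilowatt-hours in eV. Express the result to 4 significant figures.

1.808 × 10^26 eV

1 kilowatt-hour = 2.24694 × 10^25 eV.
Then 8.0474 × 2.24694 × 10^25 ≈ 1.808 × 10^26 eV.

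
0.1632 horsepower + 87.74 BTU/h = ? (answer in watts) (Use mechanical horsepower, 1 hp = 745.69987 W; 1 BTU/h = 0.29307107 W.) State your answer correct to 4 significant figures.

147.4 watts

0.1632 hp = 121.698 W and 87.74 BTU/h = 25.7141 W.
121.698 + 25.7141 ≈ 147.4 W.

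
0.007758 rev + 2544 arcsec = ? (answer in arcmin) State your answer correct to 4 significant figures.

0.007758 rev = 167.573 arcmin and 2544 arcsec = 42.4000 arcmin.
167.573 + 42.4000 ≈ 210.0 arcmin.

210.0 arcminutes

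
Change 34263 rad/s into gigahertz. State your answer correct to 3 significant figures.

1 rad/s = 1.59155 × 10^-10 GHz.
Thus 34263 × 1.59155 × 10^-10 ≈ 5.45 × 10^-6 GHz.

5.45 × 10^-6 GHz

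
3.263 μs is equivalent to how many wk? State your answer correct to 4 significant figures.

1 microsecond = 1.65344e-12 weeks.
So 3.263 × 1.65344e-12 ≈ 5.395e-12 wk.

5.395e-12 wk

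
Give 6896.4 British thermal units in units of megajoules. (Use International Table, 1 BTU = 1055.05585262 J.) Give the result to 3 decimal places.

1 BTU = 0.00105506 MJ.
So 6896.4 × 0.00105506 ≈ 7.276 MJ.

7.276 MJ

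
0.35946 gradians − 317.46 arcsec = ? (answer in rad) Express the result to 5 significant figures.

0.0041073 rad

0.35946 grad = 0.00564638 rad and 317.46 arcsec = 0.00153909 rad.
0.00564638 − 0.00153909 ≈ 0.0041073 rad.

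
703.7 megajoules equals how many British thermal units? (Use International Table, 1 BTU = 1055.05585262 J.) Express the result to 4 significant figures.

667000 British thermal units

1 megajoule = 947.817 British thermal units.
Then 703.7 × 947.817 ≈ 667000 BTU.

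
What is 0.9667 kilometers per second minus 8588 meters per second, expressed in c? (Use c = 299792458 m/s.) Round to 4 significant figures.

-2.542e-5 c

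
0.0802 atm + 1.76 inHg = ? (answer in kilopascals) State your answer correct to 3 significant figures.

14.1 kilopascals

0.0802 atm = 8.126265 kPa and 1.76 inHg = 5.960044 kPa.
8.126265 + 5.960044 ≈ 14.1 kPa.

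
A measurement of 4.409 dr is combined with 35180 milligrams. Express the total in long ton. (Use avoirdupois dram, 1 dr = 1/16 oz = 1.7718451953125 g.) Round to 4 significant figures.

4.409 dr = 7.68869e-6 long ton and 35180 mg = 3.46244e-5 long ton.
7.68869e-6 + 3.46244e-5 ≈ 4.231e-5 long ton.

4.231e-5 long ton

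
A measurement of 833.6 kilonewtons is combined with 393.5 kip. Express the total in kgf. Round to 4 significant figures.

833.6 kN = 85003.5 kgf and 393.5 kip = 178489 kgf.
85003.5 + 178489 ≈ 263500 kgf.

263500 kilograms-force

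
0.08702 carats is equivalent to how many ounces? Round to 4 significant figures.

1 ct = 0.00705479 oz.
Thus 0.08702 × 0.00705479 ≈ 0.0006139 oz.

0.0006139 oz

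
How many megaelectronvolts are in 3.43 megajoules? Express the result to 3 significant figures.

2.14 × 10^19 megaelectronvolts

1 megajoule = 6.24151 × 10^18 MeV.
So 3.43 × 6.24151 × 10^18 ≈ 2.14 × 10^19 MeV.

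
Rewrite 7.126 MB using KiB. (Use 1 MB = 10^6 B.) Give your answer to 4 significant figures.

1 MB = 976.5625 KiB.
Then 7.126 × 976.5625 ≈ 6959 KiB.

6959 kibibytes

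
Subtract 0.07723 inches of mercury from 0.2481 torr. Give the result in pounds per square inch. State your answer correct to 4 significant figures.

-0.03313 psi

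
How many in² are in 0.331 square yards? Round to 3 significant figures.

429 in²

1 square yard = 1296.00 in².
Then 0.331 × 1296.00 ≈ 429 in².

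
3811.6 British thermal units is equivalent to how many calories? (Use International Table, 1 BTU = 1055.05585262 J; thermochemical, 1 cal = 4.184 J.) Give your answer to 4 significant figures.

1 BTU = 252.164 cal.
So 3811.6 × 252.164 ≈ 961100 cal.

961100 calories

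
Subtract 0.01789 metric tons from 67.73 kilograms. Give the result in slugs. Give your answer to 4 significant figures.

3.415 slug

67.73 kg = 4.64098 slug and 0.01789 t = 1.22585 slug.
4.64098 − 1.22585 ≈ 3.415 slug.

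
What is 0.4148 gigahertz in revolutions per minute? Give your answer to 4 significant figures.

2.489e+10 rpm

1 gigahertz = 6.00000e+10 rpm.
Thus 0.4148 × 6.00000e+10 ≈ 2.489e+10 rpm.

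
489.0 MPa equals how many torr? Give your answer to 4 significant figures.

1 MPa = 7500.62 torr.
489.0 × 7500.62 ≈ 3.668 × 10^6 torr.

3.668 × 10^6 torr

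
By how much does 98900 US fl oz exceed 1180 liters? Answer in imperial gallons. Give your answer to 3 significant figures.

384 imperial gallons

98900 US fl oz = 643.371 imp gal and 1180 L = 259.564 imp gal.
643.371 − 259.564 ≈ 384 imp gal.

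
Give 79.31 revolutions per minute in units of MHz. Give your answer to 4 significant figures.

1.322 × 10^-6 megahertz

1 rpm = 1.66667 × 10^-8 MHz.
79.31 × 1.66667 × 10^-8 ≈ 1.322 × 10^-6 MHz.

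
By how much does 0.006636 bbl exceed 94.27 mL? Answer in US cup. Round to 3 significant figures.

4.06 US cup

0.006636 bbl = 4.45939 US cup and 94.27 mL = 0.398456 US cup.
4.45939 − 0.398456 ≈ 4.06 US cup.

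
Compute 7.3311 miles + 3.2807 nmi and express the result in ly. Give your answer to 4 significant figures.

7.3311 mi = 1.24708 × 10^-12 ly and 3.2807 nmi = 6.42219 × 10^-13 ly.
1.24708 × 10^-12 + 6.42219 × 10^-13 ≈ 1.889 × 10^-12 ly.

1.889 × 10^-12 light-years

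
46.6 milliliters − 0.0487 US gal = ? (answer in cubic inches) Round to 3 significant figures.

-8.41 cubic inches

46.6 mL = 2.84371 in³ and 0.0487 US gal = 11.2497 in³.
2.84371 − 11.2497 ≈ -8.41 in³.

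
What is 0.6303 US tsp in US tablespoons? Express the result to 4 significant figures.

0.2101 US tbsp

1 US teaspoon = 0.333333 US tablespoons.
Thus 0.6303 × 0.333333 ≈ 0.2101 US tbsp.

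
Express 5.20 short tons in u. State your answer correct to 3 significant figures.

2.84 × 10^30 u

1 short ton = 5.46319 × 10^29 atomic mass units.
Thus 5.20 × 5.46319 × 10^29 ≈ 2.84 × 10^30 u.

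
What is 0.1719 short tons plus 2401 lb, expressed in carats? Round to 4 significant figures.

6.225 × 10^6 carats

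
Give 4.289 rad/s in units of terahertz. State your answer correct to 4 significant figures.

1 rad/s = 1.59155e-13 terahertz.
Thus 4.289 × 1.59155e-13 ≈ 6.826e-13 THz.

6.826e-13 terahertz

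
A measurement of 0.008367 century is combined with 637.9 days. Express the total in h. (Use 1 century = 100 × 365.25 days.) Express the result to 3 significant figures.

0.008367 century = 7334.51 h and 637.9 d = 15309.6 h.
7334.51 + 15309.6 ≈ 22600 h.

22600 hours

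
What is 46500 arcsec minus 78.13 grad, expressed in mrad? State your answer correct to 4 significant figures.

46500 arcsec = 225.438 mrad and 78.13 grad = 1227.26 mrad.
225.438 − 1227.26 ≈ -1002 mrad.

-1002 milliradians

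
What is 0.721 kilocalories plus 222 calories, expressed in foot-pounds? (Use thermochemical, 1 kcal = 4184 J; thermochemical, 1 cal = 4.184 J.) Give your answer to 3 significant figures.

0.721 kcal = 2224.98 ft·lbf and 222 cal = 685.083 ft·lbf.
2224.98 + 685.083 ≈ 2910 ft·lbf.

2910 ft·lbf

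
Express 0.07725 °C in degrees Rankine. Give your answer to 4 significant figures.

491.8 degrees Rankine

°R = (°C + 273.15) × 9/5.
Applying the formula gives 491.8 °R.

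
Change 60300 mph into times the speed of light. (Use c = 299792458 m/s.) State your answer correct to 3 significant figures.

8.99 × 10^-5 c

1 mph = 1.49116 × 10^-9 c.
Then 60300 × 1.49116 × 10^-9 ≈ 8.99 × 10^-5 c.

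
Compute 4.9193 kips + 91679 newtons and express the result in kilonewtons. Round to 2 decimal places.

113.56 kN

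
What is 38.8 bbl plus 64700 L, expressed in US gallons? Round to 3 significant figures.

38.8 bbl = 1629.60 US gal and 64700 L = 17091.9 US gal.
1629.60 + 17091.9 ≈ 18700 US gal.

18700 US gallons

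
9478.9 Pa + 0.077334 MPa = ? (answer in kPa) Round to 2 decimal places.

9478.9 Pa = 9.47890 kPa and 0.077334 MPa = 77.3340 kPa.
9.47890 + 77.3340 ≈ 86.81 kPa.

86.81 kPa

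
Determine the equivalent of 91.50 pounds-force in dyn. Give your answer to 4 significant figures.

4.070e+7 dyn

1 pound-force = 444822 dynes.
91.50 × 444822 ≈ 4.070e+7 dyn.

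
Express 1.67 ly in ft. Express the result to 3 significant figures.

5.18 × 10^16 feet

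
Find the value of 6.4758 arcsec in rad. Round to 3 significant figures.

3.14e-5 radians

1 arcsec = 4.84814e-6 rad.
Then 6.4758 × 4.84814e-6 ≈ 3.14e-5 rad.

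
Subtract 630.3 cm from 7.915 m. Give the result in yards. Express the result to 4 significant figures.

1.763 yards

7.915 m = 8.65595 yd and 630.3 cm = 6.89304 yd.
8.65595 − 6.89304 ≈ 1.763 yd.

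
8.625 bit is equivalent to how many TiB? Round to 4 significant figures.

9.805e-13 TiB

1 bit = 1.136868e-13 TiB.
8.625 × 1.136868e-13 ≈ 9.805e-13 TiB.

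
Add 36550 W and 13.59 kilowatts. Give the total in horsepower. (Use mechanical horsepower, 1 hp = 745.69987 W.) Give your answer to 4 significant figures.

36550 W = 49.0144 hp and 13.59 kW = 18.2245 hp.
49.0144 + 18.2245 ≈ 67.24 hp.

67.24 hp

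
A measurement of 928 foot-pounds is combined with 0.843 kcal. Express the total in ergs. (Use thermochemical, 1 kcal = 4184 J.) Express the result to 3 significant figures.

928 ft·lbf = 1.25820e+10 erg and 0.843 kcal = 3.52711e+10 erg.
1.25820e+10 + 3.52711e+10 ≈ 4.79e+10 erg.

4.79e+10 erg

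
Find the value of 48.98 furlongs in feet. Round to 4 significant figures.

32330 feet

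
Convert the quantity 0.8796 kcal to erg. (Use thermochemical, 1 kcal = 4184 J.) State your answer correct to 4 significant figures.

1 kilocalorie = 4.18400 × 10^10 erg.
0.8796 × 4.18400 × 10^10 ≈ 3.680 × 10^10 erg.

3.680 × 10^10 erg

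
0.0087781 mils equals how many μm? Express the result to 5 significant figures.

0.22296 μm

1 mil = 25.4000 micrometers.
Then 0.0087781 × 25.4000 ≈ 0.22296 μm.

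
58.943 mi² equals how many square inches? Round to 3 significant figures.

1 mi² = 4.01449e+9 in².
Thus 58.943 × 4.01449e+9 ≈ 2.37e+11 in².

2.37e+11 square inches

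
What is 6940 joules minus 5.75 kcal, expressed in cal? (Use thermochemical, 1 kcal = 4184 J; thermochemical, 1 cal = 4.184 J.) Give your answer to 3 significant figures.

-4090 cal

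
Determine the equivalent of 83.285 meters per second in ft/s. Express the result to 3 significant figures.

1 m/s = 3.28084 ft/s.
Thus 83.285 × 3.28084 ≈ 273 ft/s.

273 feet per second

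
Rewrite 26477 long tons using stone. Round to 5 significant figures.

1 long ton = 160.000 st.
So 26477 × 160.000 ≈ 4.2363 × 10^6 st.

4.2363 × 10^6 st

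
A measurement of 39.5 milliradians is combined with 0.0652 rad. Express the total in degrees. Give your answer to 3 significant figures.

6.00 degrees

39.5 mrad = 2.26318 ° and 0.0652 rad = 3.73568 °.
2.26318 + 3.73568 ≈ 6.00 °.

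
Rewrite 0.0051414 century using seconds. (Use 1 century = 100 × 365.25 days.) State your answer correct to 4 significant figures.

1.623e+7 seconds

1 century = 3.15576e+9 s.
So 0.0051414 × 3.15576e+9 ≈ 1.623e+7 s.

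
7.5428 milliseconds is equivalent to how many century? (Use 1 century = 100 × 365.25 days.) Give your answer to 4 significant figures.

1 ms = 3.16881e-13 century.
Then 7.5428 × 3.16881e-13 ≈ 2.390e-12 century.

2.390e-12 century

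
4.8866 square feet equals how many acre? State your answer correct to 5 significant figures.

1 square foot = 2.29568e-5 acre.
So 4.8866 × 2.29568e-5 ≈ 0.00011218 acre.

0.00011218 acre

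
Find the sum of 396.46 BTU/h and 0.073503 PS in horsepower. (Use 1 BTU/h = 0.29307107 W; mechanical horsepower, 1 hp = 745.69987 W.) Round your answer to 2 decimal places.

0.23 horsepower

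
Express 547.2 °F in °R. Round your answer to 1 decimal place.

°R = °F + 459.67.
Applying the formula gives 1006.9 °R.

1006.9 °R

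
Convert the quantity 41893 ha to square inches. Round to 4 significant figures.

6.493 × 10^11 in²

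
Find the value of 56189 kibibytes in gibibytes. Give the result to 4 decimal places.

1 KiB = 9.53674e-7 gibibytes.
56189 × 9.53674e-7 ≈ 0.0536 GiB.

0.0536 gibibytes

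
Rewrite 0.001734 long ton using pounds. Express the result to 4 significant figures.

3.884 pounds

1 long ton = 2240.00 lb.
0.001734 × 2240.00 ≈ 3.884 lb.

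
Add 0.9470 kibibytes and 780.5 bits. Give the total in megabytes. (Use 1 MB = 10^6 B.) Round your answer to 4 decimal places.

0.0011 megabytes

0.9470 KiB = 0.000969728 MB and 780.5 bit = 9.75625e-5 MB.
0.000969728 + 9.75625e-5 ≈ 0.0011 MB.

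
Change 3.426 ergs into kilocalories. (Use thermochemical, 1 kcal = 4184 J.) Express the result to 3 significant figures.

1 erg = 2.39006 × 10^-11 kilocalories.
3.426 × 2.39006 × 10^-11 ≈ 8.19 × 10^-11 kcal.

8.19 × 10^-11 kilocalories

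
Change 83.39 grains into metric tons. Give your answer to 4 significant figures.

1 grain = 6.47989e-8 metric tons.
Thus 83.39 × 6.47989e-8 ≈ 5.404e-6 t.

5.404e-6 metric tons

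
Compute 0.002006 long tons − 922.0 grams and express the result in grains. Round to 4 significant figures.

17230 grains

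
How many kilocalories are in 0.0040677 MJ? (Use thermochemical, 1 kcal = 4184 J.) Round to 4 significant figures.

0.9722 kilocalories

1 megajoule = 239.006 kcal.
Thus 0.0040677 × 239.006 ≈ 0.9722 kcal.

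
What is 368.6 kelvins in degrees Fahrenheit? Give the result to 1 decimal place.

203.8 degrees Fahrenheit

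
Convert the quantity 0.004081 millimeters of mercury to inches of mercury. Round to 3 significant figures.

1 mmHg = 0.0393701 inches of mercury.
Thus 0.004081 × 0.0393701 ≈ 0.000161 inHg.

0.000161 inHg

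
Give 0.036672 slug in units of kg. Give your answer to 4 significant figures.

0.5352 kg

1 slug = 14.5939 kg.
Then 0.036672 × 14.5939 ≈ 0.5352 kg.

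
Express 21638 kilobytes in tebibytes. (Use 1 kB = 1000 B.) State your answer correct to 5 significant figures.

1.9680e-5 tebibytes

1 kilobyte = 9.09495e-10 tebibytes.
Thus 21638 × 9.09495e-10 ≈ 1.9680e-5 TiB.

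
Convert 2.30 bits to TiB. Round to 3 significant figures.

1 bit = 1.13687 × 10^-13 tebibytes.
Thus 2.30 × 1.13687 × 10^-13 ≈ 2.61 × 10^-13 TiB.

2.61 × 10^-13 tebibytes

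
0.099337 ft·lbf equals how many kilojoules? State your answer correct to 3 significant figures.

1 foot-pound = 0.00135582 kJ.
So 0.099337 × 0.00135582 ≈ 0.000135 kJ.

0.000135 kJ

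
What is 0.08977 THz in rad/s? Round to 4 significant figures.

5.640e+11 rad/s

1 THz = 6.28319e+12 radians per second.
So 0.08977 × 6.28319e+12 ≈ 5.640e+11 rad/s.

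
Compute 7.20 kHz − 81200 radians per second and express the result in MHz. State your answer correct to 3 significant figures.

7.20 kHz = 0.00720000 MHz and 81200 rad/s = 0.0129234 MHz.
0.00720000 − 0.0129234 ≈ -0.00572 MHz.

-0.00572 megahertz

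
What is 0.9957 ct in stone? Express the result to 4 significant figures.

1 ct = 3.14946e-5 stone.
So 0.9957 × 3.14946e-5 ≈ 3.136e-5 st.

3.136e-5 stone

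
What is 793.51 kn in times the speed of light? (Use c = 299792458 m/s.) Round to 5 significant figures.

1.3617e-6 times the speed of light

1 knot = 1.71600e-9 c.
Thus 793.51 × 1.71600e-9 ≈ 1.3617e-6 c.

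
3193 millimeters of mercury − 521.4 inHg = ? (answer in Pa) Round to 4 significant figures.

-1.340e+6 Pa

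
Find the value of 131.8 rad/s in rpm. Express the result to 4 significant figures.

1 radian per second = 9.54930 revolutions per minute.
131.8 × 9.54930 ≈ 1259 rpm.

1259 rpm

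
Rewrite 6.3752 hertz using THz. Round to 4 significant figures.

6.375 × 10^-12 terahertz

1 Hz = 1.00000 × 10^-12 THz.
So 6.3752 × 1.00000 × 10^-12 ≈ 6.375 × 10^-12 THz.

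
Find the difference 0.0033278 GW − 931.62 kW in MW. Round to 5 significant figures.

0.0033278 GW = 3.32780 MW and 931.62 kW = 0.931620 MW.
3.32780 − 0.931620 ≈ 2.3962 MW.

2.3962 MW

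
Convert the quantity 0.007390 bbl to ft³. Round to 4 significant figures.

1 oil barrel = 5.61458 cubic feet.
So 0.007390 × 5.61458 ≈ 0.04149 ft³.

0.04149 ft³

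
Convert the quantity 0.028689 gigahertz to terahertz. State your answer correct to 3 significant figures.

1 GHz = 0.00100000 THz.
Thus 0.028689 × 0.00100000 ≈ 2.87e-5 THz.

2.87e-5 THz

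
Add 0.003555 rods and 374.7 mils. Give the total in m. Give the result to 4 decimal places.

0.0274 m

0.003555 rod = 0.0178788 m and 374.7 mil = 0.00951738 m.
0.0178788 + 0.00951738 ≈ 0.0274 m.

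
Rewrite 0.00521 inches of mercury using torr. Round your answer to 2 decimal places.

0.13 torr

1 inHg = 25.4000 torr.
Then 0.00521 × 25.4000 ≈ 0.13 torr.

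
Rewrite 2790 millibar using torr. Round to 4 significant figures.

2093 torr

1 mbar = 0.750062 torr.
Thus 2790 × 0.750062 ≈ 2093 torr.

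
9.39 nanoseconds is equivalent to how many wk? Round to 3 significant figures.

1 nanosecond = 1.65344e-15 wk.
Then 9.39 × 1.65344e-15 ≈ 1.55e-14 wk.

1.55e-14 wk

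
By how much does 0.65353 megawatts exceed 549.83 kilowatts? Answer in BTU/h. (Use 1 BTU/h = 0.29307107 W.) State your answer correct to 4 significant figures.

0.65353 MW = 2.22994 × 10^6 BTU/h and 549.83 kW = 1.87610 × 10^6 BTU/h.
2.22994 × 10^6 − 1.87610 × 10^6 ≈ 353800 BTU/h.

353800 BTU/h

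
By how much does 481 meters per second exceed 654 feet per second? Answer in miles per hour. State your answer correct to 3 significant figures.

481 m/s = 1075.97 mph and 654 ft/s = 445.909 mph.
1075.97 − 445.909 ≈ 630 mph.

630 mph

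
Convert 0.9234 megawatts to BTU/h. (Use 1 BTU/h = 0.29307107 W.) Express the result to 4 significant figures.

3.151e+6 BTU/h

1 MW = 3.41214e+6 BTU/h.
Thus 0.9234 × 3.41214e+6 ≈ 3.151e+6 BTU/h.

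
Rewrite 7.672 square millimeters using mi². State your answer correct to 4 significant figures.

1 mm² = 3.86102 × 10^-13 mi².
So 7.672 × 3.86102 × 10^-13 ≈ 2.962 × 10^-12 mi².

2.962 × 10^-12 mi²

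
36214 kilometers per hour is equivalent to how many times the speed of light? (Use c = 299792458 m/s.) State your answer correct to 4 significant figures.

1 kilometer per hour = 9.26567 × 10^-10 c.
Thus 36214 × 9.26567 × 10^-10 ≈ 3.355 × 10^-5 c.

3.355 × 10^-5 c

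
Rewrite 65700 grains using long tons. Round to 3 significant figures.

0.00419 long ton

1 grain = 6.37755 × 10^-8 long tons.
Then 65700 × 6.37755 × 10^-8 ≈ 0.00419 long ton.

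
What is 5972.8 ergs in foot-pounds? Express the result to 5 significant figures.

0.00044053 ft·lbf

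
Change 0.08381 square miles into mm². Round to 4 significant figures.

2.171 × 10^11 square millimeters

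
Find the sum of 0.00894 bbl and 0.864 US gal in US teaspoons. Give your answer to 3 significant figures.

952 US tsp

0.00894 bbl = 288.369 US tsp and 0.864 US gal = 663.552 US tsp.
288.369 + 663.552 ≈ 952 US tsp.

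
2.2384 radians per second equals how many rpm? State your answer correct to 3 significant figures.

1 rad/s = 9.54930 revolutions per minute.
Then 2.2384 × 9.54930 ≈ 21.4 rpm.

21.4 rpm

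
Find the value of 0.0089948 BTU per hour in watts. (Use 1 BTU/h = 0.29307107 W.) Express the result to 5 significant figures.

0.0026361 W

1 BTU per hour = 0.293071 W.
0.0089948 × 0.293071 ≈ 0.0026361 W.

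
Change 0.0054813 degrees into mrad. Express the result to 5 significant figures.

0.095667 mrad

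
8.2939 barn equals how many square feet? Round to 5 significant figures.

8.9275 × 10^-27 ft²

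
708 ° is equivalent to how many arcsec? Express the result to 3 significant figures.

2.55 × 10^6 arcsec

1 ° = 3600.00 arcseconds.
Then 708 × 3600.00 ≈ 2.55 × 10^6 arcsec.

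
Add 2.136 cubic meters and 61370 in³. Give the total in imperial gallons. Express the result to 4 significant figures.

2.136 m³ = 469.854 imp gal and 61370 in³ = 221.217 imp gal.
469.854 + 221.217 ≈ 691.1 imp gal.

691.1 imperial gallons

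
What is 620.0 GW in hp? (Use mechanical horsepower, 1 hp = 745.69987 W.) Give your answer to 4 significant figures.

8.314 × 10^8 hp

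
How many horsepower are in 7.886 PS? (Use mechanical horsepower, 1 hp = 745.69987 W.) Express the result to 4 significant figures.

7.778 horsepower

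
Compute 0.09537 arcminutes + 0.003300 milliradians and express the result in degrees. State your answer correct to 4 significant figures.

0.09537 arcmin = 0.00158950 ° and 0.003300 mrad = 0.000189076 °.
0.00158950 + 0.000189076 ≈ 0.001779 °.

0.001779 degrees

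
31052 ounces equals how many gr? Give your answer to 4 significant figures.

1 oz = 437.500 grains.
Thus 31052 × 437.500 ≈ 1.359e+7 gr.

1.359e+7 grains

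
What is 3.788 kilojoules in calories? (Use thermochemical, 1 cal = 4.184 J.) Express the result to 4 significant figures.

905.4 cal

1 kJ = 239.006 calories.
Then 3.788 × 239.006 ≈ 905.4 cal.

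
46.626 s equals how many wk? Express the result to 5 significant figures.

1 s = 1.65344 × 10^-6 weeks.
Thus 46.626 × 1.65344 × 10^-6 ≈ 7.7093 × 10^-5 wk.

7.7093 × 10^-5 wk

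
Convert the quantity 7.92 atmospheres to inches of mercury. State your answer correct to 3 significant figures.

1 atmosphere = 29.9213 inHg.
Then 7.92 × 29.9213 ≈ 237 inHg.

237 inHg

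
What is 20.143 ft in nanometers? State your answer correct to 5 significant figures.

1 foot = 3.04800e+8 nm.
So 20.143 × 3.04800e+8 ≈ 6.1396e+9 nm.

6.1396e+9 nm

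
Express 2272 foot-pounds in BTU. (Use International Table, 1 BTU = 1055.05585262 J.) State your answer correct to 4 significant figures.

1 ft·lbf = 0.00128507 BTU.
Then 2272 × 0.00128507 ≈ 2.920 BTU.

2.920 BTU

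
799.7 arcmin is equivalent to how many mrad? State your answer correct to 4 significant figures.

1 arcminute = 0.290888 mrad.
So 799.7 × 0.290888 ≈ 232.6 mrad.

232.6 mrad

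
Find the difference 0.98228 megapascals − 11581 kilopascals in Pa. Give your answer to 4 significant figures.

0.98228 MPa = 982280 Pa and 11581 kPa = 1.15810e+7 Pa.
982280 − 1.15810e+7 ≈ -1.060e+7 Pa.

-1.060e+7 Pa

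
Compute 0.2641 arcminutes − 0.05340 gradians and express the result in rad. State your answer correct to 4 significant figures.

0.2641 arcmin = 7.68236e-5 rad and 0.05340 grad = 0.000838805 rad.
7.68236e-5 − 0.000838805 ≈ -0.0007620 rad.

-0.0007620 rad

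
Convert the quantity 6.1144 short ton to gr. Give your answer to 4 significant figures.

8.560 × 10^7 gr

1 short ton = 1.40000 × 10^7 gr.
Thus 6.1144 × 1.40000 × 10^7 ≈ 8.560 × 10^7 gr.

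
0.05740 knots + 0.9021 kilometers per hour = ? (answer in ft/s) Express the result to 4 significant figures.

0.05740 kn = 0.0968803 ft/s and 0.9021 km/h = 0.822124 ft/s.
0.0968803 + 0.822124 ≈ 0.9190 ft/s.

0.9190 ft/s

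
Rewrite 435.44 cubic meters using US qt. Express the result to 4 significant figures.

1 m³ = 1056.69 US qt.
Then 435.44 × 1056.69 ≈ 460100 US qt.

460100 US quarts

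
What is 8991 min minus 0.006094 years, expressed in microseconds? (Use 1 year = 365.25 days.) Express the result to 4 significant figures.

3.471e+11 microseconds

8991 min = 5.39460e+11 μs and 0.006094 yr = 1.92312e+11 μs.
5.39460e+11 − 1.92312e+11 ≈ 3.471e+11 μs.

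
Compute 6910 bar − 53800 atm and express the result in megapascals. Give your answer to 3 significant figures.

6910 bar = 691.0000 MPa and 53800 atm = 5451.285 MPa.
691.0000 − 5451.285 ≈ -4760 MPa.

-4760 megapascals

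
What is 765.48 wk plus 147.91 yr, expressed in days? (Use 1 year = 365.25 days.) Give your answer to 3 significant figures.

59400 days

765.48 wk = 5358.36 d and 147.91 yr = 54024.1 d.
5358.36 + 54024.1 ≈ 59400 d.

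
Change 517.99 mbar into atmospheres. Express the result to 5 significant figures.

0.51122 atmospheres

1 mbar = 0.000986923 atm.
Then 517.99 × 0.000986923 ≈ 0.51122 atm.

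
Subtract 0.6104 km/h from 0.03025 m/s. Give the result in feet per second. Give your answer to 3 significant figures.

-0.457 ft/s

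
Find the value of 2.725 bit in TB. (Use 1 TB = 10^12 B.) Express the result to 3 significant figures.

1 bit = 1.25000e-13 terabytes.
Then 2.725 × 1.25000e-13 ≈ 3.41e-13 TB.

3.41e-13 terabytes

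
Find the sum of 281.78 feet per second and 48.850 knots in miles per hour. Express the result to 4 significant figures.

281.78 ft/s = 192.123 mph and 48.850 kn = 56.2156 mph.
192.123 + 56.2156 ≈ 248.3 mph.

248.3 miles per hour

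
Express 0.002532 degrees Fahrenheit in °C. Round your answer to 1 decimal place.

-17.8 °C

°C = (°F − 32) × 5/9.
Applying the formula gives -17.8 °C.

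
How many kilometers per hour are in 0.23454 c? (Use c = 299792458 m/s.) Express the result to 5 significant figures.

2.5313 × 10^8 km/h

1 c = 1.07925 × 10^9 kilometers per hour.
0.23454 × 1.07925 × 10^9 ≈ 2.5313 × 10^8 km/h.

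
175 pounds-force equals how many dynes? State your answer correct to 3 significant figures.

7.78 × 10^7 dyn

1 lbf = 444822 dyn.
So 175 × 444822 ≈ 7.78 × 10^7 dyn.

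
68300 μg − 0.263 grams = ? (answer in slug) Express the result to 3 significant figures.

68300 μg = 4.68004e-6 slug and 0.263 g = 1.80212e-5 slug.
4.68004e-6 − 1.80212e-5 ≈ -1.33e-5 slug.

-1.33e-5 slug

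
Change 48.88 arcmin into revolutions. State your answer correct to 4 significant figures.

0.002263 revolutions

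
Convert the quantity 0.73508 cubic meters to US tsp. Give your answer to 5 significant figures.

1 cubic meter = 202884 US tsp.
0.73508 × 202884 ≈ 149140 US tsp.

149140 US tsp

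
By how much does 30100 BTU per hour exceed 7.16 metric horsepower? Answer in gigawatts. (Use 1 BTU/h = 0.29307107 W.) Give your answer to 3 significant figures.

3.56e-6 GW

30100 BTU/h = 8.82144e-6 GW and 7.16 PS = 5.26617e-6 GW.
8.82144e-6 − 5.26617e-6 ≈ 3.56e-6 GW.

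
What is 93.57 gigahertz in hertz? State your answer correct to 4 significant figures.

9.357 × 10^10 hertz

1 GHz = 1.00000 × 10^9 Hz.
Then 93.57 × 1.00000 × 10^9 ≈ 9.357 × 10^10 Hz.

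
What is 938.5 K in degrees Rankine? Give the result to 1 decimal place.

°R = K × 9/5.
Applying the formula gives 1689.3 °R.

1689.3 degrees Rankine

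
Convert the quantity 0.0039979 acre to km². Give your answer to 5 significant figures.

1.6179 × 10^-5 km²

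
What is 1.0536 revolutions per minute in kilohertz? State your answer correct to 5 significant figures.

1 rpm = 1.66667e-5 kHz.
1.0536 × 1.66667e-5 ≈ 1.7560e-5 kHz.

1.7560e-5 kilohertz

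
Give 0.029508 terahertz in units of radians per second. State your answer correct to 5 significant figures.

1.8540 × 10^11 rad/s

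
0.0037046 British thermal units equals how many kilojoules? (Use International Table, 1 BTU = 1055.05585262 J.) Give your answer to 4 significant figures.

1 British thermal unit = 1.05506 kJ.
So 0.0037046 × 1.05506 ≈ 0.003909 kJ.

0.003909 kJ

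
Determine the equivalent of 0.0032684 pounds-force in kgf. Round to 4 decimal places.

0.0015 kgf

1 lbf = 0.453592 kilograms-force.
0.0032684 × 0.453592 ≈ 0.0015 kgf.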